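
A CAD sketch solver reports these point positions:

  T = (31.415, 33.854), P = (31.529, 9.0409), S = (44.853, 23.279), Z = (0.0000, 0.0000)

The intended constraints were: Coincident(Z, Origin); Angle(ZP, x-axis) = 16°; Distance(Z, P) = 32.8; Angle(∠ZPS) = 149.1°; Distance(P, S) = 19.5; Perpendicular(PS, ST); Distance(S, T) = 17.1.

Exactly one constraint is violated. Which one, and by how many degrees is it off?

Perpendicular(PS, ST) — off by 4.90°.

Z = (0.00, 0.00) ✓; ZP at 16.00° ✓; |ZP| = 32.80 ✓; ∠ZPS = 149.1° ✓; |PS| = 19.50 ✓; ∠(PS, ST) = 94.90° ✗; |ST| = 17.10 ✓.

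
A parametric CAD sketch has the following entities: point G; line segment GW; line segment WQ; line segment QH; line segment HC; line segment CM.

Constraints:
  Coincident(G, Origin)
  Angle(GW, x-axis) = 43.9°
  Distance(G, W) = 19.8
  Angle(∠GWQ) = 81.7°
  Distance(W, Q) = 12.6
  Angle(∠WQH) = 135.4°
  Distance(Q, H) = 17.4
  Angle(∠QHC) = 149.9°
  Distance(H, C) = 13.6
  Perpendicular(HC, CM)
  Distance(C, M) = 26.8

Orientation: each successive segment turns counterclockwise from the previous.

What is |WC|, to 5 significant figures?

38.191

G is at the origin; GW runs at 43.9° with length 19.8, so W = (14.267, 13.729). ∠GWQ = 81.7° gives WQ at 142.20° from the x-axis; with |WQ| = 12.6, Q = (4.3110, 21.452). ∠WQH = 135.4° gives QH at -173.20° from the x-axis; with |QH| = 17.4, H = (-12.967, 19.392). ∠QHC = 149.9° gives HC at -143.10° from the x-axis; with |HC| = 13.6, C = (-23.842, 11.226). Then |WC| = |C − W| = 38.191.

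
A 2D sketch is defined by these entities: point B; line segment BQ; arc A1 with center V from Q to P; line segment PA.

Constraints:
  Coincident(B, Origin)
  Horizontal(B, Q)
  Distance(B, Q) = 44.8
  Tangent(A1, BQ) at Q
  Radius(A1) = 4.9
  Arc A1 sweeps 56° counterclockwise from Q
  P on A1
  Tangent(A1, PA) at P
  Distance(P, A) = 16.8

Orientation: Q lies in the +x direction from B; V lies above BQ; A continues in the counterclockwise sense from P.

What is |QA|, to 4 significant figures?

20.97

On A1, Q sits at bearing -90° from V; a 56° counterclockwise sweep puts P at bearing -34°, so P = V + 4.9·(cos -34°, sin -34°) = (48.86, 2.160). Tangency of A1 to PA means the radius VP is perpendicular to PA, so PA runs along (−sin -34°, cos -34°); with |PA| = 16.8, A = (58.26, 16.09). Then |QA| = |A − Q| = 20.97.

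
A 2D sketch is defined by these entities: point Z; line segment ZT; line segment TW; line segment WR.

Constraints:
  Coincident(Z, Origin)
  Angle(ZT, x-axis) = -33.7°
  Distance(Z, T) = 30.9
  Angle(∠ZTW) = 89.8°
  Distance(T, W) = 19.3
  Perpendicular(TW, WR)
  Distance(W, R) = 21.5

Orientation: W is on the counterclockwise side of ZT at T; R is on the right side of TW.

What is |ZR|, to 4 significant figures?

55.80

Z is at the origin; ZT runs at -33.7° with length 30.9, so T = 30.9·(cos -33.7°, sin -33.7°) = (25.71, -17.14). ∠ZTW = 89.8°, so TW runs at -33.7° + (180° − 89.8°) = 56.50° from the x-axis; with |TW| = 19.3, W = T + 19.3·(cos 56.50°, sin 56.50°) = (36.36, -1.051). TW ⟂ WR; with |WR| = 21.5 on the right of TW, R = W + 21.5·(0.8339, -0.5519) = (54.29, -12.92). Then |ZR| = |R − Z| = 55.80.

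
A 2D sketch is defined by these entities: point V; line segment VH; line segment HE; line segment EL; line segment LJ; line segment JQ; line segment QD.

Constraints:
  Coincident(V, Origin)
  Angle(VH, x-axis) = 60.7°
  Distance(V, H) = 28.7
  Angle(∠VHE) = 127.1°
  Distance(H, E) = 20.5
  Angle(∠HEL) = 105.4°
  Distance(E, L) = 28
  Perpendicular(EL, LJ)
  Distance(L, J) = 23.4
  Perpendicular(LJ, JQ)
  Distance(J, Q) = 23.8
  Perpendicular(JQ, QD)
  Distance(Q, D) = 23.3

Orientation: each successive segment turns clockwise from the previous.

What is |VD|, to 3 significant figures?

43.1

V is at the origin; VH runs at 60.7° with length 28.7, so H = (14.0, 25.0). ∠VHE = 127.1° gives HE at 7.80° from the x-axis; with |HE| = 20.5, E = (34.4, 27.8). ∠HEL = 105.4° gives EL at -66.8° from the x-axis; with |EL| = 28.0, L = (45.4, 2.07). The perpendicularity gives LJ at right angles to EL, so LJ runs at -157°; with |LJ| = 23.4, J = (23.9, -7.14). LJ ⟂ JQ, so JQ runs at 113°; with |JQ| = 23.8, Q = (14.5, 14.7). The perpendicularity gives QD at right angles to JQ, so QD runs at 23.2°; with |QD| = 23.3, D = (35.9, 23.9). Then |VD| = |D − V| = 43.1.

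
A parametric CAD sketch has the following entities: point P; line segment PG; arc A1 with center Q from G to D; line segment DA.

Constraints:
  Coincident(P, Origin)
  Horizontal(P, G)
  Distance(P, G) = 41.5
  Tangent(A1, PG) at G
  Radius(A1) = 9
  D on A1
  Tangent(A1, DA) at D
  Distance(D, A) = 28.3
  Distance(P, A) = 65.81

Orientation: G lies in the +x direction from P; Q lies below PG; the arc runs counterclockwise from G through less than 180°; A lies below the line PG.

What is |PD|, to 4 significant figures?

38.52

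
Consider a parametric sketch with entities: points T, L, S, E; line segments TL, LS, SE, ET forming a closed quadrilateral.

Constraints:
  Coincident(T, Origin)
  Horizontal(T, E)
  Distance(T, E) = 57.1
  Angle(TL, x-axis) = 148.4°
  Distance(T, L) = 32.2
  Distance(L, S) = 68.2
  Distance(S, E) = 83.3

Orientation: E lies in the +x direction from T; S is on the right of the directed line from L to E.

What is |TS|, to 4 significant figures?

50.16

T is at the origin; TE is horizontal with |TE| = 57.1 and E in +x, so E = (57.1, 0). TL runs at 148.4° with |TL| = 32.2, so L = (-27.43, 16.87). S is determined by |LS| = 68.2 and |SE| = 83.3 together: it lies at the intersection of circle(L, 68.2) and circle(E, 83.3). With |LE| = 86.19, the foot of the radical line on LE is 29.83 from L and the perpendicular offset is √(68.2² − 29.83²) = 61.33. Taking the right-of-LE solution: S = (-10.18, -49.11).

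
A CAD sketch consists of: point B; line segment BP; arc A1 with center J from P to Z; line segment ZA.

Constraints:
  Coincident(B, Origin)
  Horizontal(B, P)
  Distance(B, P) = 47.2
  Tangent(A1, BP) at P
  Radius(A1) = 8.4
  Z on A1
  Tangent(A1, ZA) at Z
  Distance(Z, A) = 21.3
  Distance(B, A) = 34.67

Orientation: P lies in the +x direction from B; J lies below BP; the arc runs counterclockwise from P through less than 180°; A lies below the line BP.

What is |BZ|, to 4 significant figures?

40.56

Checks: ∠(JP, PB) = 90.00° ✓; |JP| = 8.400 ✓; |JZ| = 8.400 ✓; ∠(JZ, ZA) = 90.00° ✓; |ZA| = 21.30 ✓; |BA| = 34.67 ✓.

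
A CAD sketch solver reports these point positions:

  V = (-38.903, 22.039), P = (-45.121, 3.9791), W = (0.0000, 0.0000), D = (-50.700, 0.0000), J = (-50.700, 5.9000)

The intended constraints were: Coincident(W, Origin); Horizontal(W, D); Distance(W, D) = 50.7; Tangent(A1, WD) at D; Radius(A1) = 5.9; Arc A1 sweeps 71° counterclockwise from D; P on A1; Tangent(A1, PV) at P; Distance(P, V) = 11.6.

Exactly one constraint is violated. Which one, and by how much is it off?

Distance(P, V) = 11.6 — off by 7.50.

W = (0.00, 0.00) ✓; W.y = 0.00, D.y = 0.00 ✓; |WD| = 50.70 ✓; ∠(JD, DW) = 90.00° ✓; |JD| = 5.900 ✓; bearing(J→P) − bearing(J→D) = 71.00° ✓; |JP| = 5.900 ✓; ∠(JP, PV) = 90.00° ✓; |PV| = 19.10 ✗.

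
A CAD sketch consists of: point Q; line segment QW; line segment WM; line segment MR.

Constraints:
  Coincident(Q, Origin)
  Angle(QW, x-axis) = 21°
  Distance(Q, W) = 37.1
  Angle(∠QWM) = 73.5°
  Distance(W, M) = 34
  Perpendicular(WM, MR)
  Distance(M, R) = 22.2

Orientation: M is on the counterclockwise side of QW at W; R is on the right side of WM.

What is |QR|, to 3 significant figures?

62.4

Q is at the origin; QW runs at 21.0° with length 37.1, so W = 37.1·(cos 21.0°, sin 21.0°) = (34.6, 13.3). ∠QWM = 73.5°, so WM runs at 21.0° + (180° − 73.5°) = 128° from the x-axis; with |WM| = 34.0, M = W + 34.0·(cos 128°, sin 128°) = (13.9, 40.3). WM ⟂ MR; with |MR| = 22.2 on the right of WM, R = M + 22.2·(0.793, 0.609) = (31.6, 53.8). Then |QR| = |R − Q| = 62.4.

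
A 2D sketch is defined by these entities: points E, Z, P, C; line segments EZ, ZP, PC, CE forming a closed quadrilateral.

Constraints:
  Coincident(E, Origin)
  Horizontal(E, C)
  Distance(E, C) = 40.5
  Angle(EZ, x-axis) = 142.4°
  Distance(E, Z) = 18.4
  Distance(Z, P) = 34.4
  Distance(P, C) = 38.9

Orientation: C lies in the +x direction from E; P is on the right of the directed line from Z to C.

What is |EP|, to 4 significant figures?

17.62

E is at the origin; EC is horizontal with |EC| = 40.5 and C in +x, so C = (40.5, 0). EZ runs at 142.4° with |EZ| = 18.4, so Z = (-14.58, 11.23). P is determined by |ZP| = 34.4 and |PC| = 38.9 together: it lies at the intersection of circle(Z, 34.4) and circle(C, 38.9). With |ZC| = 56.21, the foot of the radical line on ZC is 25.17 from Z and the perpendicular offset is √(34.4² − 25.17²) = 23.45. Taking the right-of-ZC solution: P = (5.403, -16.78).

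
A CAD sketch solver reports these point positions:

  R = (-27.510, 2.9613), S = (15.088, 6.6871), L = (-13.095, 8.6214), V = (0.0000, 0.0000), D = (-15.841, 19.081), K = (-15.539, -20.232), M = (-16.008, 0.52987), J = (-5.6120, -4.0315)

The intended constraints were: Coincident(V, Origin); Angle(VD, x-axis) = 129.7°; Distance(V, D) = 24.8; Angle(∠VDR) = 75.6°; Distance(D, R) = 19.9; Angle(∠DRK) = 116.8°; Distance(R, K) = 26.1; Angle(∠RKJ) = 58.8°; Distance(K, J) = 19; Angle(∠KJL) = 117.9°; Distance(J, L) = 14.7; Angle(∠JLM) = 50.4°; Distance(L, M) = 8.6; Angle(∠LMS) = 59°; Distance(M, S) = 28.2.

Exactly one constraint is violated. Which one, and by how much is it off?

Distance(M, S) = 28.2 — off by 3.50.

V = (0.00, 0.00) ✓; VD at 129.7° ✓; |VD| = 24.80 ✓; ∠VDR = 75.60° ✓; |DR| = 19.90 ✓; ∠DRK = 116.8° ✓; |RK| = 26.10 ✓; ∠RKJ = 58.80° ✓; |KJ| = 19.00 ✓; ∠KJL = 117.9° ✓; |JL| = 14.70 ✓; ∠JLM = 50.40° ✓; |LM| = 8.600 ✓; ∠LMS = 59.00° ✓; |MS| = 31.70 ✗.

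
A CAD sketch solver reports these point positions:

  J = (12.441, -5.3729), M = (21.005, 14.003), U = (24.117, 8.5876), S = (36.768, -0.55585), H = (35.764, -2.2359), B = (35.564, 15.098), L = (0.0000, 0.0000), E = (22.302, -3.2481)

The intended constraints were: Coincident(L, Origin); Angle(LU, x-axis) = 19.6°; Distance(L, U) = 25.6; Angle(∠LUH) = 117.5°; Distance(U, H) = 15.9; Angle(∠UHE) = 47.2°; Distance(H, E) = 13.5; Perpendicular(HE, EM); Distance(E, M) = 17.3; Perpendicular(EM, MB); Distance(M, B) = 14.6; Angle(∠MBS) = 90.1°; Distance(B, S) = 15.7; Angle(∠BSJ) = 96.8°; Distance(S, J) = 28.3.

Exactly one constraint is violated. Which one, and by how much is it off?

Distance(S, J) = 28.3 — off by 3.50.

L = (0.00, 0.00) ✓; LU at 19.60° ✓; |LU| = 25.60 ✓; ∠LUH = 117.5° ✓; |UH| = 15.90 ✓; ∠UHE = 47.20° ✓; |HE| = 13.50 ✓; ∠(HE, EM) = 90.00° ✓; |EM| = 17.30 ✓; ∠(EM, MB) = 90.00° ✓; |MB| = 14.60 ✓; ∠MBS = 90.10° ✓; |BS| = 15.70 ✓; ∠BSJ = 96.80° ✓; |SJ| = 24.80 ✗.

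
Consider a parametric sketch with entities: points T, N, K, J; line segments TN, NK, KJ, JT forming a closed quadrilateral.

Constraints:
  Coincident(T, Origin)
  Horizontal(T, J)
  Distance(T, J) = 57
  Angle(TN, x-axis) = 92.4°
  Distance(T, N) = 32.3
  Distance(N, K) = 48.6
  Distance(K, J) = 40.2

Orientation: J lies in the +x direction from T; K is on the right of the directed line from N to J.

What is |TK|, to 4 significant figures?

22.18

Checks: |NK| = 48.60 ✓; |KJ| = 40.20 ✓.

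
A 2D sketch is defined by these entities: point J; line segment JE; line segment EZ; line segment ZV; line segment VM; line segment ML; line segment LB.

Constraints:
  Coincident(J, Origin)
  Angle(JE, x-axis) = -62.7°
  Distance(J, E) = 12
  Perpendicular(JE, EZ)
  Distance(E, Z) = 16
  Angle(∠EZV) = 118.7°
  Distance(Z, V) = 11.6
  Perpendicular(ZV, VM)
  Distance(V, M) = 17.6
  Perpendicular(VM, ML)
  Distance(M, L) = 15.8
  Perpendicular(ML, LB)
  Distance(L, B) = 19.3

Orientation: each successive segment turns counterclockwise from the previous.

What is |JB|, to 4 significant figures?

22.62

J is at the origin; JE runs at -62.7° with length 12.0, so E = (5.504, -10.66). JE is perpendicular to EZ, so EZ runs at 27.30°; with |EZ| = 16.0, Z = (19.72, -3.325). ∠EZV = 118.7° gives ZV at 88.60° from the x-axis; with |ZV| = 11.6, V = (20.01, 8.272). ZV ⟂ VM, so VM runs at 178.6°; with |VM| = 17.6, M = (2.410, 8.702). VM is perpendicular to ML, so ML runs at -91.40°; with |ML| = 15.8, L = (2.024, -7.094). The perpendicularity gives LB at right angles to ML, so LB runs at -1.400°; with |LB| = 19.3, B = (21.32, -7.565). Then |JB| = |B − J| = 22.62.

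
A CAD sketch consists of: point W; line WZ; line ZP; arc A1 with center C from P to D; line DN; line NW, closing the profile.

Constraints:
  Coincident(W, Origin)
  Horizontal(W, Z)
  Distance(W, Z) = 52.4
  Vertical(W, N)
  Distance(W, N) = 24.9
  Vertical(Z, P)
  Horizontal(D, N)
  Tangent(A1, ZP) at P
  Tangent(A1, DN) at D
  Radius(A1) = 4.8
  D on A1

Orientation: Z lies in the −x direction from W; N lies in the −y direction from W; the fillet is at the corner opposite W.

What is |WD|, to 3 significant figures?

53.7

The virtual corner opposite W is at (-52.4, -24.9). Since A1 is tangent to ZP there, CP ⟂ ZP and the tangent condition forces CD to be normal to DN, with radius 4.8, so the center C sits 4.8 in from both sides at C = (-47.6, -20.1). That places the tangent points at P = (-52.4, -20.1) on ZP and D = (-47.6, -24.9) on DN. Then |WD| = |D − W| = 53.7.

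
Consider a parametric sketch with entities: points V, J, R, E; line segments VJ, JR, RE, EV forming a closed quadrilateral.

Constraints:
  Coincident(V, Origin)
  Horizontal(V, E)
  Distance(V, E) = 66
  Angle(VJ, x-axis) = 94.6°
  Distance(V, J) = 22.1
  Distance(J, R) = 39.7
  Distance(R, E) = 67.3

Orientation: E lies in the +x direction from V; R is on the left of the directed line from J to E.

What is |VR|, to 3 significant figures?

57.6

V is at the origin; V and E share the same y with |VE| = 66.0 and E in +x, so E = (66.0, 0). VJ runs at 94.6° with |VJ| = 22.1, so J = (-1.77, 22.0). R is determined by |JR| = 39.7 and |RE| = 67.3 together: it lies at the intersection of circle(J, 39.7) and circle(E, 67.3). With |JE| = 71.3, the foot of the radical line on JE is 14.9 from J and the perpendicular offset is √(39.7² − 14.9²) = 36.8. Taking the left-of-JE solution: R = (23.8, 52.4).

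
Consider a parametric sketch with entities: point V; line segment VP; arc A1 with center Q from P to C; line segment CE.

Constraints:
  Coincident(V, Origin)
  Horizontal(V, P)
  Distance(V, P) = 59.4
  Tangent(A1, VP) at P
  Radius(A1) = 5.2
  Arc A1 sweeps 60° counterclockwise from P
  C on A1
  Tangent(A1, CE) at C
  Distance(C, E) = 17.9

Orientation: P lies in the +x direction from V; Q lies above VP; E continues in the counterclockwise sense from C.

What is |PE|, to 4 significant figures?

22.55

V is at the origin; V and P share the same y with |VP| = 59.4 and P on the +x side, so P = (59.40, 0.000). Tangency of A1 to VP means the radius QP is perpendicular to VP, so Q = P + (0, 5.2) = (59.40, 5.200). On A1, P sits at bearing -90° from Q; a 60° counterclockwise sweep puts C at bearing -30°, so C = Q + 5.2·(cos -30°, sin -30°) = (63.90, 2.600). Since A1 is tangent to CE there, QC ⟂ CE, so CE runs along (−sin -30°, cos -30°); with |CE| = 17.9, E = (72.85, 18.10). Then |PE| = |E − P| = 22.55.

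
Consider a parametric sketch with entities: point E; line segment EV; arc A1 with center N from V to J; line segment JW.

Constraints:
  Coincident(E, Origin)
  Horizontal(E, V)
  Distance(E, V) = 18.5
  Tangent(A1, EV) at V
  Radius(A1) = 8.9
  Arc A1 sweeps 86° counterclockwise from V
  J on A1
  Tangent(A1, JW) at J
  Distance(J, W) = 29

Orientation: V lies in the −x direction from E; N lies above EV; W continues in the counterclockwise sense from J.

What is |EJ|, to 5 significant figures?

12.693

E is at the origin; EV is horizontal with |EV| = 18.5 and V on the −x side, so V = (-18.500, 0.0000). Tangency of A1 to EV means the radius NV is perpendicular to EV, so N = V + (0, 8.9) = (-18.500, 8.9000). On A1, V sits at bearing -90° from N; an 86° counterclockwise sweep puts J at bearing -4°, so J = N + 8.9·(cos -4°, sin -4°) = (-9.6217, 8.2792). Then |EJ| = |J − E| = 12.693.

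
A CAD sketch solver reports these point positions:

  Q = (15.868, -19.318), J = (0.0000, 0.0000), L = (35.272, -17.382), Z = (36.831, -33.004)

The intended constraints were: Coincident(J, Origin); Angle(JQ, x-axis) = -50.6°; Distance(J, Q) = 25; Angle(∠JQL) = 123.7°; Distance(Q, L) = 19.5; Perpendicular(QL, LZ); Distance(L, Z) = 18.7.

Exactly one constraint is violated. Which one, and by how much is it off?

Distance(L, Z) = 18.7 — off by 3.00.

J = (0.00, 0.00) ✓; JQ at -50.60° ✓; |JQ| = 25.00 ✓; ∠JQL = 123.7° ✓; |QL| = 19.50 ✓; ∠(QL, LZ) = 90.00° ✓; |LZ| = 15.70 ✗.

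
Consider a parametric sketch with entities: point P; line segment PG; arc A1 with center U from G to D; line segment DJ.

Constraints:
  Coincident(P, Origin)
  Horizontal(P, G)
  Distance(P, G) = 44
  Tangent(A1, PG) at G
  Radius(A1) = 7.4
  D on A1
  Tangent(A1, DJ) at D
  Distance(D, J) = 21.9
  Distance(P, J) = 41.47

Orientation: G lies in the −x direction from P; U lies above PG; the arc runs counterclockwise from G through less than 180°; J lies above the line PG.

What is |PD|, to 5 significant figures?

37.243

P is at the origin; P and G share the same y with |PG| = 44.0 and G on the −x side, so G = (-44.000, 0.0000). The tangent condition forces UG to be normal to PG, so U = G + (0, 7.4) = (-44.000, 7.4000). Since UD ⟂ DJ (tangency), |UJ| = √(7.4² + 21.9²) = 23.116 regardless of where D sits on A1. So J lies on both circle(P, 41.47) and circle(U, 23.116); the above-PG intersection is J = (-31.570, 26.890). D is the foot of the tangent from J: D = (-36.815, 5.6276).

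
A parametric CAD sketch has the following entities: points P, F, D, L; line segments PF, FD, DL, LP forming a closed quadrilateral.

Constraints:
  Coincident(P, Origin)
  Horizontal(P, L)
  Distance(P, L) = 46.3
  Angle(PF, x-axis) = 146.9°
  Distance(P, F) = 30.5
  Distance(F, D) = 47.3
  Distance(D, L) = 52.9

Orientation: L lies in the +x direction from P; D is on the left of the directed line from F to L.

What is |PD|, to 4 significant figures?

44.49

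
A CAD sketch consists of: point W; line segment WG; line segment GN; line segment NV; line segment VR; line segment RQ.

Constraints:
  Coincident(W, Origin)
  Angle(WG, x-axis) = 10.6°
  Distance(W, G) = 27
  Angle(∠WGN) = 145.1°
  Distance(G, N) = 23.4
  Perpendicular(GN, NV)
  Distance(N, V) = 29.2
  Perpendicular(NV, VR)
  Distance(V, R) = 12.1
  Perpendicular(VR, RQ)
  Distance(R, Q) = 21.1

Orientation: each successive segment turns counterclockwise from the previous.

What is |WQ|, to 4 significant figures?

34.24

The perpendicularity gives VR at right angles to NV, so VR runs at -134.5°; with |VR| = 12.1, R = (13.63, 33.49). VR ⟂ RQ, so RQ runs at -44.50°; with |RQ| = 21.1, Q = (28.68, 18.70). Then |WQ| = |Q − W| = 34.24.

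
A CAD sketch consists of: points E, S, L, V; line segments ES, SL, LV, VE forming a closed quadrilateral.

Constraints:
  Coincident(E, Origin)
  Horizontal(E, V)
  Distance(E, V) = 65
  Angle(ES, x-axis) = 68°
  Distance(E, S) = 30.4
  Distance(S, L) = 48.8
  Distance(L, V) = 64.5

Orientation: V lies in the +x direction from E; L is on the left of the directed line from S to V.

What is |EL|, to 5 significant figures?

77.512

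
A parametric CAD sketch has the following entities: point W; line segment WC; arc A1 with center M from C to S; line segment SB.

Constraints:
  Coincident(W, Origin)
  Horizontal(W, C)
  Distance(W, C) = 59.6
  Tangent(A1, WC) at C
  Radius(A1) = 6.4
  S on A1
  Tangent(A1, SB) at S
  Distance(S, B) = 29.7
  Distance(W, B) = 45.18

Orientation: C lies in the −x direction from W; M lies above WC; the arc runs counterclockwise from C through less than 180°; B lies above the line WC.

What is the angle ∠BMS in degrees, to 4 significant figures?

77.84°

W is at the origin; W and C share the same y with |WC| = 59.6 and C on the −x side, so C = (-59.60, 0.000). Since A1 is tangent to WC there, MC ⟂ WC, so M = C + (0, 6.4) = (-59.60, 6.400). Since MS ⟂ SB (tangency), |MB| = √(6.4² + 29.7²) = 30.38 regardless of where S sits on A1. So B lies on both circle(W, 45.18) and circle(M, 30.38); the above-WC intersection is B = (-36.69, 26.36). S is the foot of the tangent from B: S = (-54.47, 2.569).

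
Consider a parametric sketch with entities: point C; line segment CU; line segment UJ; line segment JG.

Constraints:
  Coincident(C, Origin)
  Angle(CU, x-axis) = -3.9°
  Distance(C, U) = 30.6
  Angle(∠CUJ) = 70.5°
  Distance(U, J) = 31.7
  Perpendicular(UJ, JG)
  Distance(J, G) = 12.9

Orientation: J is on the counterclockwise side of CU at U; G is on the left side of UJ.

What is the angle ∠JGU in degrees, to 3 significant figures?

67.9°

∠CUJ = 70.5°, so UJ runs at -3.9° + (180° − 70.5°) = 106° from the x-axis; with |UJ| = 31.7, J = U + 31.7·(cos 106°, sin 106°) = (22.0, 28.5). UJ ⟂ JG; with |JG| = 12.9 on the left of UJ, G = J + 12.9·(-0.963, -0.269) = (9.58, 25.0). Then cos ∠JGU = GJ·GU / (|GJ||GU|), giving 67.9°.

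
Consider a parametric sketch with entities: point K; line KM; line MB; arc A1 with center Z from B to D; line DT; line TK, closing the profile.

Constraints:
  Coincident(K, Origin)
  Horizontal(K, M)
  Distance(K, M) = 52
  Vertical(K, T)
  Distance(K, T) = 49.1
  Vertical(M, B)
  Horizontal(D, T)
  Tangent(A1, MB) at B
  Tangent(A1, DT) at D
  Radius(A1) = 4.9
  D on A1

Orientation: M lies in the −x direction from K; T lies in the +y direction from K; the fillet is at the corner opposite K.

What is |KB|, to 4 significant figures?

68.25

K is at the origin; KM is horizontal with |KM| = 52.0 and M on the −x side, so M = (-52.00, 0.000). K and T share the same x with |KT| = 49.1 and T on the +y side, so T = (0.000, 49.10). The virtual corner opposite K is at (-52.00, 49.10). A1 meets MB tangentially, so ZB is at right angles to MB and tangency of A1 to DT means the radius ZD is perpendicular to DT, with radius 4.9, so the center Z sits 4.9 in from both sides at Z = (-47.10, 44.20). That places the tangent points at B = (-52.00, 44.20) on MB and D = (-47.10, 49.10) on DT. Then |KB| = |B − K| = 68.25.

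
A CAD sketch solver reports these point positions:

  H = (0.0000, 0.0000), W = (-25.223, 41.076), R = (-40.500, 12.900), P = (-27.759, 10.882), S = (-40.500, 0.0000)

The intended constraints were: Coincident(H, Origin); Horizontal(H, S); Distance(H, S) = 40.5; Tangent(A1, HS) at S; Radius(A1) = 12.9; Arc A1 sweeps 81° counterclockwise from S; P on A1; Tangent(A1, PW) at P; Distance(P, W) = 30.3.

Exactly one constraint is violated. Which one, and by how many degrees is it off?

Tangent(A1, PW) at P — off by 4.20°.

H = (0.00, 0.00) ✓; H.y = 0.00, S.y = 0.00 ✓; |HS| = 40.50 ✓; ∠(RS, SH) = 90.00° ✓; |RS| = 12.90 ✓; bearing(R→P) − bearing(R→S) = 81.00° ✓; |RP| = 12.90 ✓; ∠(RP, PW) = 85.80° ✗; |PW| = 30.30 ✓.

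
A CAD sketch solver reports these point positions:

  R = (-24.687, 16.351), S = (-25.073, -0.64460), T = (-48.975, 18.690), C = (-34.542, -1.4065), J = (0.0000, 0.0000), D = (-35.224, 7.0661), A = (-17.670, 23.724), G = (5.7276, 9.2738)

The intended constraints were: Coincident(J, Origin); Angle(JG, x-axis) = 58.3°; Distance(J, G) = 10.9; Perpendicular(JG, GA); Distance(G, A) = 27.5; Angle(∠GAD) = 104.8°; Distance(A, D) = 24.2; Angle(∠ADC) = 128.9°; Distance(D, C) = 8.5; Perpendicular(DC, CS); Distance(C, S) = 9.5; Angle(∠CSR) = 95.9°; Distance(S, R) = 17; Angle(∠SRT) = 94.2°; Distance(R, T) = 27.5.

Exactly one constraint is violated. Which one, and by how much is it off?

Distance(R, T) = 27.5 — off by 3.10.

J = (0.00, 0.00) ✓; JG at 58.30° ✓; |JG| = 10.90 ✓; ∠(JG, GA) = 90.00° ✓; |GA| = 27.50 ✓; ∠GAD = 104.8° ✓; |AD| = 24.20 ✓; ∠ADC = 128.9° ✓; |DC| = 8.500 ✓; ∠(DC, CS) = 90.00° ✓; |CS| = 9.500 ✓; ∠CSR = 95.90° ✓; |SR| = 17.00 ✓; ∠SRT = 94.20° ✓; |RT| = 24.40 ✗.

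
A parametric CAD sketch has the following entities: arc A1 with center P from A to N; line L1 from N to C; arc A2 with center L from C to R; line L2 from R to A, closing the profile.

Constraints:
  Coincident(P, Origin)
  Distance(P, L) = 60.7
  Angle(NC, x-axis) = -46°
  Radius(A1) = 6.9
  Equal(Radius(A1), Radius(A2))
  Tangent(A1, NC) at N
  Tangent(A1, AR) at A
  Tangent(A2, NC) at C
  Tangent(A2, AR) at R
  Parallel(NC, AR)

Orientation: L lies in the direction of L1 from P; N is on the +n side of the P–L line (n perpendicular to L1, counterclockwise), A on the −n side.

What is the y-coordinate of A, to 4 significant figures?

-4.793

The slot axis is L1's direction at -46.0°, so u = (cos -46.0°, sin -46.0°) = (0.6947, -0.7193) and n = (−sin -46.0°, cos -46.0°) = (0.7193, 0.6947). P is at the origin and L lies 60.7 along u from P, so L = 60.7·u = (42.17, -43.66). Tangency of A1 to both parallel lines with radius 6.9 puts N and A at P ± 6.9·n: N = (4.963, 4.793), A = (-4.963, -4.793). So A.y = -4.793.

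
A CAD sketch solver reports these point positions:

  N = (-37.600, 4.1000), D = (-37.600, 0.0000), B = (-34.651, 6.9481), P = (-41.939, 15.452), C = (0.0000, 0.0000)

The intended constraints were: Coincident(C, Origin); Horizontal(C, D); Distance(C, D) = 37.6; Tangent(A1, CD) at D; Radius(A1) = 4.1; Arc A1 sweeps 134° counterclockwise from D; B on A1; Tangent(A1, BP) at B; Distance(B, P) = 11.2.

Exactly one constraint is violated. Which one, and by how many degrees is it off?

Tangent(A1, BP) at B — off by 3.41°.

C = (0.00, 0.00) ✓; C.y = 0.00, D.y = 0.00 ✓; |CD| = 37.60 ✓; ∠(ND, DC) = 90.00° ✓; |ND| = 4.100 ✓; bearing(N→B) − bearing(N→D) = 134.0° ✓; |NB| = 4.100 ✓; ∠(NB, BP) = 93.41° ✗; |BP| = 11.20 ✓.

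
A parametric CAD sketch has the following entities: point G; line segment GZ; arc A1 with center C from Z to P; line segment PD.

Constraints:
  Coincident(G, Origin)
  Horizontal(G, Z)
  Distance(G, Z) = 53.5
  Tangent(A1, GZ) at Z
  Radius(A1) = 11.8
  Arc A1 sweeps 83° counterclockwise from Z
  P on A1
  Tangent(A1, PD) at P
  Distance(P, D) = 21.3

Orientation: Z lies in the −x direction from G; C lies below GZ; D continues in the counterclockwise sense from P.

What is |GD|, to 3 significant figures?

74.8

G is at the origin; GZ is horizontal with |GZ| = 53.5 and Z on the −x side, so Z = (-53.5, 0.00). A1 meets GZ tangentially, so CZ is at right angles to GZ, so C = Z + (0, -11.8) = (-53.5, -11.8). On A1, Z sits at bearing 90° from C; an 83° counterclockwise sweep puts P at bearing 173°, so P = C + 11.8·(cos 173°, sin 173°) = (-65.2, -10.4). Tangency of A1 to PD means the radius CP is perpendicular to PD, so PD runs along (−sin 173°, cos 173°); with |PD| = 21.3, D = (-67.8, -31.5). Then |GD| = |D − G| = 74.8.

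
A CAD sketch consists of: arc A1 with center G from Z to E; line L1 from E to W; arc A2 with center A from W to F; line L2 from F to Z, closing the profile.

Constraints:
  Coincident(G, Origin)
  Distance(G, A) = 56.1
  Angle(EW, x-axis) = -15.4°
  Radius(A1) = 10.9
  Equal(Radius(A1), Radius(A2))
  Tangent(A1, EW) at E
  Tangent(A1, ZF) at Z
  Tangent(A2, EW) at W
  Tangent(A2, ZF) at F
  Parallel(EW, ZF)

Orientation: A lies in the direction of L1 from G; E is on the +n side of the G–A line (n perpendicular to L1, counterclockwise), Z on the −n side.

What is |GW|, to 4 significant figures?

57.15

The slot axis is L1's direction at -15.4°, so u = (cos -15.4°, sin -15.4°) = (0.9641, -0.2656) and n = (−sin -15.4°, cos -15.4°) = (0.2656, 0.9641). G is at the origin and A lies 56.1 along u from G, so A = 56.1·u = (54.09, -14.90). Tangency of A1 to both parallel lines with radius 10.9 puts E and Z at G ± 10.9·n: E = (2.895, 10.51), Z = (-2.895, -10.51). Equal radii place W and F the same way about A: W = A + 10.9·n = (56.98, -4.389), F = A − 10.9·n = (51.19, -25.41). Then |GW| = |W − G| = 57.15.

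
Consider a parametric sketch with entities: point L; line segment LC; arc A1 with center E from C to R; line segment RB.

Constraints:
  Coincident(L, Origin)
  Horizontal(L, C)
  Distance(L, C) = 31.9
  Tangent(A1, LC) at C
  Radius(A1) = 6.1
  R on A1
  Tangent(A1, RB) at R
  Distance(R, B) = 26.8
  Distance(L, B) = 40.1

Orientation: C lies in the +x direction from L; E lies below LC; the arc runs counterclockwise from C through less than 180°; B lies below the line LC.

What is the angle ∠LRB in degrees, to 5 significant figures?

97.773°

L is at the origin; L and C share the same y with |LC| = 31.9 and C on the +x side, so C = (31.900, 0.0000). Since A1 is tangent to LC there, EC ⟂ LC, so E = C + (0, -6.1) = (31.900, -6.1000). Since ER ⟂ RB (tangency), |EB| = √(6.1² + 26.8²) = 27.485 regardless of where R sits on A1. So B lies on both circle(L, 40.1) and circle(E, 27.485); the below-LC intersection is B = (23.713, -32.338). R is the foot of the tangent from B: R = (25.819, -5.6206).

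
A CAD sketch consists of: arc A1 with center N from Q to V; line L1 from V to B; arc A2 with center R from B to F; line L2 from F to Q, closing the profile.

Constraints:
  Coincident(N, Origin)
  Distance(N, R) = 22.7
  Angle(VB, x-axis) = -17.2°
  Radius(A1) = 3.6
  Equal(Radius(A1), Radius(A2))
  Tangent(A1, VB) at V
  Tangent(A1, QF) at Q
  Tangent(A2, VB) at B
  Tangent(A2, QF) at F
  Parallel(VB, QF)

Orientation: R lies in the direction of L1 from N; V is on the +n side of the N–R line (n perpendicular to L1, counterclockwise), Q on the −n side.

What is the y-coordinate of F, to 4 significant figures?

-10.15

Tangency of A1 to both parallel lines with radius 3.6 puts V and Q at N ± 3.6·n: V = (1.065, 3.439), Q = (-1.065, -3.439). Equal radii place B and F the same way about R: B = R + 3.6·n = (22.75, -3.274), F = R − 3.6·n = (20.62, -10.15). So F.y = -10.15.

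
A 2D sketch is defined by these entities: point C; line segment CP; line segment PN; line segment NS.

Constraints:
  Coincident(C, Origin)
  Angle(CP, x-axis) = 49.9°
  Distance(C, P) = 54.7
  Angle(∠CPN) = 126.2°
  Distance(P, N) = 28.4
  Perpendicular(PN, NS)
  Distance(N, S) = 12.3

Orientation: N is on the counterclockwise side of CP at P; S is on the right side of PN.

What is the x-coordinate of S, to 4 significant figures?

40.46

C is at the origin; CP runs at 49.9° with length 54.7, so P = 54.7·(cos 49.9°, sin 49.9°) = (35.23, 41.84). ∠CPN = 126.2°, so PN runs at 49.9° + (180° − 126.2°) = 103.7° from the x-axis; with |PN| = 28.4, N = P + 28.4·(cos 103.7°, sin 103.7°) = (28.51, 69.43). PN is perpendicular to NS; with |NS| = 12.3 on the right of PN, S = N + 12.3·(0.9715, 0.2368) = (40.46, 72.35). So S.x = 40.46.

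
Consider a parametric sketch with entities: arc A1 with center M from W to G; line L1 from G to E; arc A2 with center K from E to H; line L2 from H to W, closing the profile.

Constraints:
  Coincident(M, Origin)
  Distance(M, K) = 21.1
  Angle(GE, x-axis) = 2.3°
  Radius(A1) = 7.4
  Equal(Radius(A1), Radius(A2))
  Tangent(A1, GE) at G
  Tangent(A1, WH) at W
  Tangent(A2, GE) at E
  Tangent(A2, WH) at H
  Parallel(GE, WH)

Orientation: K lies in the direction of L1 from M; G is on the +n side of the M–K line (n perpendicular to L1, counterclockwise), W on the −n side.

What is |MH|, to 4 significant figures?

22.36

The slot axis is L1's direction at 2.3°, so u = (cos 2.3°, sin 2.3°) = (0.9992, 0.04013) and n = (−sin 2.3°, cos 2.3°) = (-0.04013, 0.9992). M is at the origin and K lies 21.1 along u from M, so K = 21.1·u = (21.08, 0.8468). Tangency of A1 to both parallel lines with radius 7.4 puts G and W at M ± 7.4·n: G = (-0.2970, 7.394), W = (0.2970, -7.394). Equal radii place E and H the same way about K: E = K + 7.4·n = (20.79, 8.241), H = K − 7.4·n = (21.38, -6.547). Then |MH| = |H − M| = 22.36.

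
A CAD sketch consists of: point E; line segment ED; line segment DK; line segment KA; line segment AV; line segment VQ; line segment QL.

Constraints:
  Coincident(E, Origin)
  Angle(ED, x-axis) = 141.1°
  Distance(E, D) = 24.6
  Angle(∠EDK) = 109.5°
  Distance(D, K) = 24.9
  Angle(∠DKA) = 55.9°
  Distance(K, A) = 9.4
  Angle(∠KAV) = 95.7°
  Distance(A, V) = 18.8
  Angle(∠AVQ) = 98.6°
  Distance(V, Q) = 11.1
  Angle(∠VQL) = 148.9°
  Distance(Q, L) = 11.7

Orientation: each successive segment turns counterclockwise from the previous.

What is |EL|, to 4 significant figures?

48.59

E is at the origin; ED runs at 141.1° with length 24.6, so D = (-19.14, 15.45). ∠EDK = 109.5° gives DK at -148.4° from the x-axis; with |DK| = 24.9, K = (-40.35, 2.401). ∠DKA = 55.9° gives KA at -24.30° from the x-axis; with |KA| = 9.4, A = (-31.79, -1.468). ∠KAV = 95.7° gives AV at 60.00° from the x-axis; with |AV| = 18.8, V = (-22.39, 14.81). ∠AVQ = 98.6° gives VQ at 141.4° from the x-axis; with |VQ| = 11.1, Q = (-31.06, 21.74). ∠VQL = 148.9° gives QL at 172.5° from the x-axis; with |QL| = 11.7, L = (-42.66, 23.27). Then |EL| = |L − E| = 48.59.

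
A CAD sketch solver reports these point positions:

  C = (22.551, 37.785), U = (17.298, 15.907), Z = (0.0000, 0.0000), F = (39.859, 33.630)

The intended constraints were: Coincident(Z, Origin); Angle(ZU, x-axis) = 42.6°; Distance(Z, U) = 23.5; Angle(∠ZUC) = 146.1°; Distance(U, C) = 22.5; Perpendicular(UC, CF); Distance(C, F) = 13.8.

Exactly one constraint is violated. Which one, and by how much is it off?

Distance(C, F) = 13.8 — off by 4.00.

Z = (0.00, 0.00) ✓; ZU at 42.60° ✓; |ZU| = 23.50 ✓; ∠ZUC = 146.1° ✓; |UC| = 22.50 ✓; ∠(UC, CF) = 90.00° ✓; |CF| = 17.80 ✗.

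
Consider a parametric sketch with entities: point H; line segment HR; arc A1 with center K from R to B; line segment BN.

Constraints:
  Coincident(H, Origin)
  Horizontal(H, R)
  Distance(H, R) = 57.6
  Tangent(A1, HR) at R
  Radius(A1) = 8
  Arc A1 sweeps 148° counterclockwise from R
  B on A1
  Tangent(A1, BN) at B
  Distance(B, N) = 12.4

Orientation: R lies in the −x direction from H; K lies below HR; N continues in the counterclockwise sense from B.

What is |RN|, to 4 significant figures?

22.26

H is at the origin; HR is horizontal with |HR| = 57.6 and R on the −x side, so R = (-57.60, 0.000). Tangency of A1 to HR means the radius KR is perpendicular to HR, so K = R + (0, -8) = (-57.60, -8.000). On A1, R sits at bearing 90° from K; a 148° counterclockwise sweep puts B at bearing 238°, so B = K + 8.0·(cos 238°, sin 238°) = (-61.84, -14.78). Tangency of A1 to BN means the radius KB is perpendicular to BN, so BN runs along (−sin 238°, cos 238°); with |BN| = 12.4, N = (-51.32, -21.36). Then |RN| = |N − R| = 22.26.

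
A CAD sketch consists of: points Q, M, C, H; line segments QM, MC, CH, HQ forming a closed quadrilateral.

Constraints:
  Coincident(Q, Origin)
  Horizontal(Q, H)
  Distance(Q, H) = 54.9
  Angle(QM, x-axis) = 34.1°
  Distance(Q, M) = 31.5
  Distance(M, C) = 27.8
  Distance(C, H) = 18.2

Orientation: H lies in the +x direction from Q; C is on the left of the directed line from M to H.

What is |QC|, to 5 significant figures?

56.861

Q is at the origin; QH is horizontal with |QH| = 54.9 and H in +x, so H = (54.9, 0). QM runs at 34.1° with |QM| = 31.5, so M = (26.084, 17.660). C is determined by |MC| = 27.8 and |CH| = 18.2 together: it lies at the intersection of circle(M, 27.8) and circle(H, 18.2). With |MH| = 33.797, the foot of the radical line on MH is 23.432 from M and the perpendicular offset is √(27.8² − 23.432²) = 14.960. Taking the left-of-MH solution: C = (53.879, 18.171).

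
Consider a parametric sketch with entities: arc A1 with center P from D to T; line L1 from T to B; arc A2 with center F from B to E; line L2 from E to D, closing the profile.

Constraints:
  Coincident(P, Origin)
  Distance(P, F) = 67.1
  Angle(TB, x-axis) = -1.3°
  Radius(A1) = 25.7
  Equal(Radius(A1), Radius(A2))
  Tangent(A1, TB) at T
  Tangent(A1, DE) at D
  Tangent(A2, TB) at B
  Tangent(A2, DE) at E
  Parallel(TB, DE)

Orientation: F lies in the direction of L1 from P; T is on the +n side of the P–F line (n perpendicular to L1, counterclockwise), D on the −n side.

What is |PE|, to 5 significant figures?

71.853

The slot axis is L1's direction at -1.3°, so u = (cos -1.3°, sin -1.3°) = (0.99974, -0.022687) and n = (−sin -1.3°, cos -1.3°) = (0.022687, 0.99974). P is at the origin and F lies 67.1 along u from P, so F = 67.1·u = (67.083, -1.5223). Tangency of A1 to both parallel lines with radius 25.7 puts T and D at P ± 25.7·n: T = (0.58306, 25.693), D = (-0.58306, -25.693). Equal radii place B and E the same way about F: B = F + 25.7·n = (67.666, 24.171), E = F − 25.7·n = (66.500, -27.216). Then |PE| = |E − P| = 71.853.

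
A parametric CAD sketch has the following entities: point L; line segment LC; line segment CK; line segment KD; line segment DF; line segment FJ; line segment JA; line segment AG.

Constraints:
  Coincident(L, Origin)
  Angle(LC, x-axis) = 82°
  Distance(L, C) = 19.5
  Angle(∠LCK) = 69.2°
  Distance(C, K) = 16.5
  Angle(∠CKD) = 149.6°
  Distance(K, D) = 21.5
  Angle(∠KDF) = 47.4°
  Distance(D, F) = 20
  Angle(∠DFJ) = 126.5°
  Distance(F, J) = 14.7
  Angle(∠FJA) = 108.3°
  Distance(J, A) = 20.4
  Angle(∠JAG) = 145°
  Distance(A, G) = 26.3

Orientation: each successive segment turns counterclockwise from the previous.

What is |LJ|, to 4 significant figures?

10.63

∠KDF = 47.4° gives DF at -4.200° from the x-axis; with |DF| = 20.0, F = (-9.103, -0.5278). ∠DFJ = 126.5° gives FJ at 49.30° from the x-axis; with |FJ| = 14.7, J = (0.4832, 10.62). Then |LJ| = |J − L| = 10.63.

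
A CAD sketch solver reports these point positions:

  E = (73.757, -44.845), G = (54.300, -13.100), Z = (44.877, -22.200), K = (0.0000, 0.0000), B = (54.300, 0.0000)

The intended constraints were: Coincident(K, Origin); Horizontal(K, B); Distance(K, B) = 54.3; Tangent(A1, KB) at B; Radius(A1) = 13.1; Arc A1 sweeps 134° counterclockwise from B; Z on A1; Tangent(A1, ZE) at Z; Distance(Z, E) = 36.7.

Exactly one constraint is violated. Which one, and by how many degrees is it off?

Tangent(A1, ZE) at Z — off by 7.90°.

K = (0.00, 0.00) ✓; K.y = 0.00, B.y = 0.00 ✓; |KB| = 54.30 ✓; ∠(GB, BK) = 90.00° ✓; |GB| = 13.10 ✓; bearing(G→Z) − bearing(G→B) = 134.0° ✓; |GZ| = 13.10 ✓; ∠(GZ, ZE) = 82.10° ✗; |ZE| = 36.70 ✓.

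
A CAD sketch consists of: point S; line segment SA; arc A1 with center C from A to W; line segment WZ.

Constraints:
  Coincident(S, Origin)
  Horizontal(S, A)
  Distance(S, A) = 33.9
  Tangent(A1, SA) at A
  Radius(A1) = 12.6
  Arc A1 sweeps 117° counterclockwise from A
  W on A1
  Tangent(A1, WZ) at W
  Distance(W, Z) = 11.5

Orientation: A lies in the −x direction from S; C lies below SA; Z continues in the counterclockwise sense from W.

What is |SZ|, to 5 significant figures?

49.077

On A1, A sits at bearing 90° from C; a 117° counterclockwise sweep puts W at bearing 207°, so W = C + 12.6·(cos 207°, sin 207°) = (-45.127, -18.320). Since A1 is tangent to WZ there, CW ⟂ WZ, so WZ runs along (−sin 207°, cos 207°); with |WZ| = 11.5, Z = (-39.906, -28.567). Then |SZ| = |Z − S| = 49.077.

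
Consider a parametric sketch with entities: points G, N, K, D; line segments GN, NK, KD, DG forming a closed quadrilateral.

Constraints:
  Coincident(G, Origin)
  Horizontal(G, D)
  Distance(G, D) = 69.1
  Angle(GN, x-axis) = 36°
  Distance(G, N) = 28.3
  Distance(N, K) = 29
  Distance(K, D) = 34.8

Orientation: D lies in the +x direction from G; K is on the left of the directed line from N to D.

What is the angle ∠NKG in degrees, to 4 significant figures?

5.723°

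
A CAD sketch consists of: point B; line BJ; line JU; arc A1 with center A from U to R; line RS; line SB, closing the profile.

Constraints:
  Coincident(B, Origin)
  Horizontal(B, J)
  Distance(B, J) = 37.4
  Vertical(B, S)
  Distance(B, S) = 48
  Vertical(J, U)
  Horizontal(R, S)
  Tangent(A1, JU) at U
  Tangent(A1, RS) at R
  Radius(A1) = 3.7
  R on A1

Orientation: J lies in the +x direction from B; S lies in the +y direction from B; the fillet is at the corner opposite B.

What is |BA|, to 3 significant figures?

55.7

B is at the origin; B and J share the same y with |BJ| = 37.4 and J on the +x side, so J = (37.4, 0.00). BS is vertical with |BS| = 48.0 and S on the +y side, so S = (0.00, 48.0). The virtual corner opposite B is at (37.4, 48.0). Since A1 is tangent to JU there, AU ⟂ JU and tangency of A1 to RS means the radius AR is perpendicular to RS, with radius 3.7, so the center A sits 3.7 in from both sides at A = (33.7, 44.3). Then |BA| = |A − B| = 55.7.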